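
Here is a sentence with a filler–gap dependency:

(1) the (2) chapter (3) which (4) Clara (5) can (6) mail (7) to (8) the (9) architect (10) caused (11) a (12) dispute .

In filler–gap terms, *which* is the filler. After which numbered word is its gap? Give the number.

6

The filler 'which' is interpreted as the direct object of 'mail'. Wh-movement fronts it, leaving a gap right after 'mail':
The chapter which Clara can mail ___ to the architect caused a dispute.
'mail' is word 6.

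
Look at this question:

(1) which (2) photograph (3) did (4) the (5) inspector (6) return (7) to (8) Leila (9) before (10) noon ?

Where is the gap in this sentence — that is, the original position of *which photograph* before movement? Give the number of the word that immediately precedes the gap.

In situ: The inspector did return which photograph to Leila before noon.
'which photograph' functions as the direct object of 'return'. It moves to the left edge, and the trace sits right after 'return':
Which photograph did the inspector return ___ to Leila before noon?
'return' is word 6.

6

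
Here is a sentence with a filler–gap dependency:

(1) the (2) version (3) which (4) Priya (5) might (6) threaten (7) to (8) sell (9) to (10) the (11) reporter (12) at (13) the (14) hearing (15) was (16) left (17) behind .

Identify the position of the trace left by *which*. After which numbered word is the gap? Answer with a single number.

'which' functions as the direct object of 'sell'. Wh-movement fronts it, leaving a gap right after 'sell':
The version which Priya might threaten to sell ___ to the reporter at the hearing was left behind.
'sell' is word 8.

8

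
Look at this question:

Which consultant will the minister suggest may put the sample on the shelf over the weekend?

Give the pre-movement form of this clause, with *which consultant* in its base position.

'which consultant' functions as the subject of the clause embedded under 'suggest'. Wh-movement fronts it, leaving a gap right after 'suggest':
Which consultant will the minister suggest ___ may put the sample on the shelf over the weekend?

The minister will suggest which consultant may put the sample on the shelf over the weekend.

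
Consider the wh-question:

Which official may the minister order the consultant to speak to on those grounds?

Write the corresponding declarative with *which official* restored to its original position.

'which official' is the object of the preposition 'to'. Fronting leaves a gap immediately after 'to':
Which official may the minister order the consultant to speak to ___ on those grounds?

The minister may order the consultant to speak to which official on those grounds.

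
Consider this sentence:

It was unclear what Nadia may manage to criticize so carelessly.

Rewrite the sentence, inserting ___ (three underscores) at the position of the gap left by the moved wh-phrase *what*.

Before movement: Nadia may manage to criticize what so carelessly.
'what' is the direct object of 'criticize'. The gap is right after 'criticize'.

It was unclear what Nadia may manage to criticize ___ so carelessly.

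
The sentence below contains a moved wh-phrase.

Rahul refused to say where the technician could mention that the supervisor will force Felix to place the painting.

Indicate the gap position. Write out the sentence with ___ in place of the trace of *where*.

Rahul refused to say where the technician could mention that the supervisor will force Felix to place the painting ___.

Pre-movement form: The technician could mention that the supervisor will force Felix to place the painting where.
The filler 'where' is interpreted as the locative complement of 'place'. The gap is right after 'painting'.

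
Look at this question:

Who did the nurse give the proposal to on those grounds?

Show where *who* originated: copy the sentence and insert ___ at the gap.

Who did the nurse give the proposal to ___ on those grounds?

In situ: The nurse did give the proposal to who on those grounds.
'who' is the object of the preposition 'to' (recipient of 'give'). The gap is right after 'to'.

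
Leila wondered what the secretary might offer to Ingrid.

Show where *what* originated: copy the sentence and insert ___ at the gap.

Underlying clause: The secretary might offer what to Ingrid.
The filler 'what' is interpreted as the direct object of 'offer'. The gap is right after 'offer'.

Leila wondered what the secretary might offer ___ to Ingrid.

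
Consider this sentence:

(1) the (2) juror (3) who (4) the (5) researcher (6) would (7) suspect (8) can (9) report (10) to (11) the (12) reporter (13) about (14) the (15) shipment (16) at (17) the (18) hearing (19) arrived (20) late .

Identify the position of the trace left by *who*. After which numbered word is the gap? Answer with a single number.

7

'who' is the subject of the clause embedded under 'suspect'. It moves to the left edge, and the trace sits right after 'suspect':
The juror who the researcher would suspect ___ can report to the reporter about the shipment at the hearing arrived late.
'suspect' is word 7.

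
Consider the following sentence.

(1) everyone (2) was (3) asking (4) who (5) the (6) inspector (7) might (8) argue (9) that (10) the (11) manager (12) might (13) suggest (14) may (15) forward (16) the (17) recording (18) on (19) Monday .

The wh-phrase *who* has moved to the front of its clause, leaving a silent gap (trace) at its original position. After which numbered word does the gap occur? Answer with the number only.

Before movement: The inspector might argue that the manager might suggest who may forward the recording on Monday.
'who' functions as the subject of the clause embedded under 'suggest'. Fronting leaves a gap immediately after 'suggest':
Everyone was asking who the inspector might argue that the manager might suggest ___ may forward the recording on Monday.
'suggest' is word 13.

13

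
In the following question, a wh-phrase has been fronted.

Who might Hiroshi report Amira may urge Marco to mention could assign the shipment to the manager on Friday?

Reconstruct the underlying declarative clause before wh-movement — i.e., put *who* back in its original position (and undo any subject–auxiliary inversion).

Hiroshi might report Amira may urge Marco to mention who could assign the shipment to the manager on Friday.

'who' is the subject of the clause embedded under 'mention'. It moves to the left edge, and the trace sits right after 'mention':
Who might Hiroshi report Amira may urge Marco to mention ___ could assign the shipment to the manager on Friday?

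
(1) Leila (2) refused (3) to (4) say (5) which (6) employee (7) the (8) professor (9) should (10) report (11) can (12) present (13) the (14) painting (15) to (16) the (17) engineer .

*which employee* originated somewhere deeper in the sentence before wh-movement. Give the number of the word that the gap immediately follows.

Underlying clause: The professor should report which employee can present the painting to the engineer.
'which employee' functions as the subject of the clause embedded under 'report'. Wh-movement fronts it, leaving a gap right after 'report':
Leila refused to say which employee the professor should report ___ can present the painting to the engineer.
'report' is word 10.

10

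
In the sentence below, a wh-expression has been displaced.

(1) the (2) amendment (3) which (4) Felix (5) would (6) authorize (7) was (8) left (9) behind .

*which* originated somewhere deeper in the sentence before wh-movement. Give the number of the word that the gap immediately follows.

6

'which' functions as the direct object of 'authorize'. Wh-movement fronts it, leaving a gap right after 'authorize':
The amendment which Felix would authorize ___ was left behind.
'authorize' is word 6.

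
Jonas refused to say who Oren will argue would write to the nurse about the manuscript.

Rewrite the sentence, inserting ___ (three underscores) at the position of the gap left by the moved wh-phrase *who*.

Jonas refused to say who Oren will argue ___ would write to the nurse about the manuscript.

Before movement: Oren will argue who would write to the nurse about the manuscript.
'who' is the subject of the clause embedded under 'argue'. The gap is right after 'argue'.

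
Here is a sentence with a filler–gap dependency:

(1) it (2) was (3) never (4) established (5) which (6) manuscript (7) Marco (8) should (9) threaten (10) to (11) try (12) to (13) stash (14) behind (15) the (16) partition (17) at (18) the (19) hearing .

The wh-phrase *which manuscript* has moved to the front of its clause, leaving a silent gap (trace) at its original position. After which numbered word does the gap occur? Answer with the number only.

13

Pre-movement form: Marco should threaten to try to stash which manuscript behind the partition at the hearing.
The filler 'which manuscript' is interpreted as the direct object of 'stash'. Fronting leaves a gap immediately after 'stash':
It was never established which manuscript Marco should threaten to try to stash ___ behind the partition at the hearing.
'stash' is word 13.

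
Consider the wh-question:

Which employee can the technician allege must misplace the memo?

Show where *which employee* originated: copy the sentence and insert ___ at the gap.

Which employee can the technician allege ___ must misplace the memo?

Pre-movement form: The technician can allege which employee must misplace the memo.
The filler 'which employee' is interpreted as the subject of the clause embedded under 'allege'. The gap is right after 'allege'.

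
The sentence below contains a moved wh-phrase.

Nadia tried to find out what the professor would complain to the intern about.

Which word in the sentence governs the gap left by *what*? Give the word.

Pre-movement form: The professor would complain to the intern about what.
'what' is the object of the preposition 'about'. Fronting leaves a gap immediately after 'about':
Nadia tried to find out what the professor would complain to the intern about ___.

about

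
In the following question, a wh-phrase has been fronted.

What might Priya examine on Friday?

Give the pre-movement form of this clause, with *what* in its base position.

Priya might examine what on Friday.

The filler 'what' is interpreted as the direct object of 'examine'. It moves to the left edge, and the trace sits right after 'examine':
What might Priya examine ___ on Friday?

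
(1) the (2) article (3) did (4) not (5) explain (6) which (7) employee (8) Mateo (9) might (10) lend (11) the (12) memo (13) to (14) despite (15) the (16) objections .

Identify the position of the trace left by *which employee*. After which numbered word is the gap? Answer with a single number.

13

In situ: Mateo might lend the memo to which employee despite the objections.
'which employee' is the object of the preposition 'to' (recipient of 'lend'). It moves to the left edge, and the trace sits right after 'to':
The article did not explain which employee Mateo might lend the memo to ___ despite the objections.
'to' is word 13.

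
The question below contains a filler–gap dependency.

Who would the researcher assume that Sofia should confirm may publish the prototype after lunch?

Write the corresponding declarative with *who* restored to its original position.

The researcher would assume that Sofia should confirm who may publish the prototype after lunch.

The filler 'who' is interpreted as the subject of the clause embedded under 'confirm'. It moves to the left edge, and the trace sits right after 'confirm':
Who would the researcher assume that Sofia should confirm ___ may publish the prototype after lunch?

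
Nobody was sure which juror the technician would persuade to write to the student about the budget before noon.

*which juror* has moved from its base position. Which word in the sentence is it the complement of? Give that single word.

persuade

Underlying clause: The technician would persuade which juror to write to the student about the budget before noon.
The filler 'which juror' is interpreted as the direct object of 'persuade'. Wh-movement fronts it, leaving a gap right after 'persuade':
Nobody was sure which juror the technician would persuade ___ to write to the student about the budget before noon.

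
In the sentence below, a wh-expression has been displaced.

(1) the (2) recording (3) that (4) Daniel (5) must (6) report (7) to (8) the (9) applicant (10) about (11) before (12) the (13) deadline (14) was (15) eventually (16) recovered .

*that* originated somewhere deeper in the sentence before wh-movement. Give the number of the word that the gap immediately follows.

10

'that' is the object of the preposition 'about'. It moves to the left edge, and the trace sits right after 'about':
The recording that Daniel must report to the applicant about ___ before the deadline was eventually recovered.
'about' is word 10.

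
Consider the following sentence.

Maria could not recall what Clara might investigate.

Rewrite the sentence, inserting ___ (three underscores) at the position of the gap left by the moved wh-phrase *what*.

Maria could not recall what Clara might investigate ___.

Underlying clause: Clara might investigate what.
'what' functions as the direct object of 'investigate'. The gap is right after 'investigate'.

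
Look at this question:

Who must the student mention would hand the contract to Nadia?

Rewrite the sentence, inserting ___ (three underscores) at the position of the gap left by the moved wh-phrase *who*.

Underlying clause: The student must mention who would hand the contract to Nadia.
The filler 'who' is interpreted as the subject of the clause embedded under 'mention'. The gap is right after 'mention'.

Who must the student mention ___ would hand the contract to Nadia?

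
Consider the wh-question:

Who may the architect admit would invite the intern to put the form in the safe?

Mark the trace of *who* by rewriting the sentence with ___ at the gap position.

In situ: The architect may admit who would invite the intern to put the form in the safe.
'who' is the subject of the clause embedded under 'admit'. The gap is right after 'admit'.

Who may the architect admit ___ would invite the intern to put the form in the safe?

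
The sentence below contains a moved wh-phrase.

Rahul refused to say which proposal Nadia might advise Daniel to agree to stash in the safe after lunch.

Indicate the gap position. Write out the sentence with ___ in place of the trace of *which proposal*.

Rahul refused to say which proposal Nadia might advise Daniel to agree to stash ___ in the safe after lunch.

Pre-movement form: Nadia might advise Daniel to agree to stash which proposal in the safe after lunch.
The filler 'which proposal' is interpreted as the direct object of 'stash'. The gap is right after 'stash'.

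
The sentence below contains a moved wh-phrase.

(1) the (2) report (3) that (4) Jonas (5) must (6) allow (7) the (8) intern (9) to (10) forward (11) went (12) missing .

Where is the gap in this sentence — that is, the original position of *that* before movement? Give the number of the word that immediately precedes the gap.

10

'that' is the direct object of 'forward'. It moves to the left edge, and the trace sits right after 'forward':
The report that Jonas must allow the intern to forward ___ went missing.
'forward' is word 10.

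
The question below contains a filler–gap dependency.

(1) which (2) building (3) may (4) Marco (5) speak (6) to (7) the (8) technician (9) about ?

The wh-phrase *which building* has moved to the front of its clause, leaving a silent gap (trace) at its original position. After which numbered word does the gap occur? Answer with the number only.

Pre-movement form: Marco may speak to the technician about which building.
'which building' is the object of the preposition 'about'. Wh-movement fronts it, leaving a gap right after 'about':
Which building may Marco speak to the technician about ___?
'about' is word 9.

9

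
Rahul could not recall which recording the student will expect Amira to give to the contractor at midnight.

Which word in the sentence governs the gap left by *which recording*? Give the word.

Pre-movement form: The student will expect Amira to give which recording to the contractor at midnight.
'which recording' functions as the direct object of 'give'. It moves to the left edge, and the trace sits right after 'give':
Rahul could not recall which recording the student will expect Amira to give ___ to the contractor at midnight.

give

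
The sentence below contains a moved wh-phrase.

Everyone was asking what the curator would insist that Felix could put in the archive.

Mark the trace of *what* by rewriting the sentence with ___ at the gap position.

In situ: The curator would insist that Felix could put what in the archive.
'what' is the direct object of 'put'. The gap is right after 'put'.

Everyone was asking what the curator would insist that Felix could put ___ in the archive.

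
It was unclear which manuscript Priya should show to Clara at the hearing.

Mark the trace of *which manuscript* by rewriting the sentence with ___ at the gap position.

It was unclear which manuscript Priya should show ___ to Clara at the hearing.

In situ: Priya should show which manuscript to Clara at the hearing.
'which manuscript' functions as the direct object of 'show'. The gap is right after 'show'.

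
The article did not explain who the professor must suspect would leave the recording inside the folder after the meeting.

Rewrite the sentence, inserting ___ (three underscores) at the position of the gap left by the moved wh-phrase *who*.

The article did not explain who the professor must suspect ___ would leave the recording inside the folder after the meeting.

Underlying clause: The professor must suspect who would leave the recording inside the folder after the meeting.
'who' is the subject of the clause embedded under 'suspect'. The gap is right after 'suspect'.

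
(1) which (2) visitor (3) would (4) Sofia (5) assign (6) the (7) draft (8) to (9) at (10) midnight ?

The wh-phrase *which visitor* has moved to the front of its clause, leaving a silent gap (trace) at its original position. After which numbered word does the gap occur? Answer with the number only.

8

Before movement: Sofia would assign the draft to which visitor at midnight.
'which visitor' functions as the object of the preposition 'to' (recipient of 'assign'). Fronting leaves a gap immediately after 'to':
Which visitor would Sofia assign the draft to ___ at midnight?
'to' is word 8.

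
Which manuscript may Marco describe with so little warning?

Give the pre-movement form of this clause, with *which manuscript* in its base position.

The filler 'which manuscript' is interpreted as the direct object of 'describe'. It moves to the left edge, and the trace sits right after 'describe':
Which manuscript may Marco describe ___ with so little warning?

Marco may describe which manuscript with so little warning.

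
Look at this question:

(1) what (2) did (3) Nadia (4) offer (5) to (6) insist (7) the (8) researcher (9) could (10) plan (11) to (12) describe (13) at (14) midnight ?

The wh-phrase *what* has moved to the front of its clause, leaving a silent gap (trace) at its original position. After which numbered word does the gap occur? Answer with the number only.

Underlying clause: Nadia did offer to insist the researcher could plan to describe what at midnight.
'what' is the direct object of 'describe'. Fronting leaves a gap immediately after 'describe':
What did Nadia offer to insist the researcher could plan to describe ___ at midnight?
'describe' is word 12.

12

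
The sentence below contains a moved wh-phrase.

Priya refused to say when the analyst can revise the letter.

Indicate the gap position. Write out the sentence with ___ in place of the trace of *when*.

In situ: The analyst can revise the letter when.
'when' functions as the temporal adjunct. The gap is right after 'letter'.

Priya refused to say when the analyst can revise the letter ___.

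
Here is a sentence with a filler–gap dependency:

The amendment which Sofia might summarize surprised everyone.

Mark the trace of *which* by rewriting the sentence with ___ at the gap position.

The amendment which Sofia might summarize ___ surprised everyone.

The filler 'which' is interpreted as the direct object of 'summarize'. The gap is right after 'summarize'.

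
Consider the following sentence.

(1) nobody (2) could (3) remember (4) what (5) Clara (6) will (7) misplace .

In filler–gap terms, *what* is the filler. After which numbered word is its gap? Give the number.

7

Pre-movement form: Clara will misplace what.
'what' functions as the direct object of 'misplace'. Wh-movement fronts it, leaving a gap right after 'misplace':
Nobody could remember what Clara will misplace ___.
'misplace' is word 7.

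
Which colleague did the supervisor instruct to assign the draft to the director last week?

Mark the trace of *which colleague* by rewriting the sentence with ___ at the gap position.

Which colleague did the supervisor instruct ___ to assign the draft to the director last week?

Underlying clause: The supervisor did instruct which colleague to assign the draft to the director last week.
The filler 'which colleague' is interpreted as the direct object of 'instruct'. The gap is right after 'instruct'.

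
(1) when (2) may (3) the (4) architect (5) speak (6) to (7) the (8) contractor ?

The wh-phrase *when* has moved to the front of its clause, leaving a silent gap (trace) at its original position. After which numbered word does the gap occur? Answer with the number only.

Underlying clause: The architect may speak to the contractor when.
'when' is the temporal adjunct. It moves to the left edge, and the trace sits right after 'contractor':
When may the architect speak to the contractor ___?
'contractor' is word 8.

8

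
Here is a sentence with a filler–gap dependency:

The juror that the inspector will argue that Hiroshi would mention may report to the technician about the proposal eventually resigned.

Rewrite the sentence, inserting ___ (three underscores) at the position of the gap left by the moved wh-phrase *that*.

'that' is the subject of the clause embedded under 'mention'. The gap is right after 'mention'.

The juror that the inspector will argue that Hiroshi would mention ___ may report to the technician about the proposal eventually resigned.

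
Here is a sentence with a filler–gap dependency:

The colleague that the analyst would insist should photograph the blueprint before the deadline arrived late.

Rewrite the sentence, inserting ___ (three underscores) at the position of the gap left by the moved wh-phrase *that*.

The colleague that the analyst would insist ___ should photograph the blueprint before the deadline arrived late.

'that' functions as the subject of the clause embedded under 'insist'. The gap is right after 'insist'.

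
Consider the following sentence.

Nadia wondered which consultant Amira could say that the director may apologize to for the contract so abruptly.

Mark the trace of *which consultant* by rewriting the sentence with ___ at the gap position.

In situ: Amira could say that the director may apologize to which consultant for the contract so abruptly.
'which consultant' functions as the object of the preposition 'to'. The gap is right after 'to'.

Nadia wondered which consultant Amira could say that the director may apologize to ___ for the contract so abruptly.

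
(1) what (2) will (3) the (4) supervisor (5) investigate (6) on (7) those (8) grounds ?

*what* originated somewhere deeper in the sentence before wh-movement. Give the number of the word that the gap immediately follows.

In situ: The supervisor will investigate what on those grounds.
'what' functions as the direct object of 'investigate'. It moves to the left edge, and the trace sits right after 'investigate':
What will the supervisor investigate ___ on those grounds?
'investigate' is word 5.

5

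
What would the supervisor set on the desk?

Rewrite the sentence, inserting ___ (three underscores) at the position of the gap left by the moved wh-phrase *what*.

Pre-movement form: The supervisor would set what on the desk.
The filler 'what' is interpreted as the direct object of 'set'. The gap is right after 'set'.

What would the supervisor set ___ on the desk?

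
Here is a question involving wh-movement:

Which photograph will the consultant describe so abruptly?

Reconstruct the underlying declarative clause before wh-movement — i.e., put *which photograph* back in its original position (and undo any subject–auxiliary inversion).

The consultant will describe which photograph so abruptly.

'which photograph' functions as the direct object of 'describe'. It moves to the left edge, and the trace sits right after 'describe':
Which photograph will the consultant describe ___ so abruptly?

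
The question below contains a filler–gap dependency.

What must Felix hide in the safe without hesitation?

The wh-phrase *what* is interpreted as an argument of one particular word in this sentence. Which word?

hide

Pre-movement form: Felix must hide what in the safe without hesitation.
'what' is the direct object of 'hide'. Fronting leaves a gap immediately after 'hide':
What must Felix hide ___ in the safe without hesitation?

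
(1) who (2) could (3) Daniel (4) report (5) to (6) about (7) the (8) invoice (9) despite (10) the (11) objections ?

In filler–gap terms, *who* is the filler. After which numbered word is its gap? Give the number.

In situ: Daniel could report to who about the invoice despite the objections.
The filler 'who' is interpreted as the object of the preposition 'to'. It moves to the left edge, and the trace sits right after 'to':
Who could Daniel report to ___ about the invoice despite the objections?
'to' is word 5.

5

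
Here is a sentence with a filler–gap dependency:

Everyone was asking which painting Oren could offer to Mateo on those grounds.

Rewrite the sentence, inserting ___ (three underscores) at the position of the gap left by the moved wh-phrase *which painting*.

Everyone was asking which painting Oren could offer ___ to Mateo on those grounds.

In situ: Oren could offer which painting to Mateo on those grounds.
'which painting' is the direct object of 'offer'. The gap is right after 'offer'.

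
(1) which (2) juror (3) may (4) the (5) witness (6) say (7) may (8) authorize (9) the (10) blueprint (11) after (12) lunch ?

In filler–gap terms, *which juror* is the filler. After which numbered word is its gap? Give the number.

6

Pre-movement form: The witness may say which juror may authorize the blueprint after lunch.
'which juror' functions as the subject of the clause embedded under 'say'. Fronting leaves a gap immediately after 'say':
Which juror may the witness say ___ may authorize the blueprint after lunch?
'say' is word 6.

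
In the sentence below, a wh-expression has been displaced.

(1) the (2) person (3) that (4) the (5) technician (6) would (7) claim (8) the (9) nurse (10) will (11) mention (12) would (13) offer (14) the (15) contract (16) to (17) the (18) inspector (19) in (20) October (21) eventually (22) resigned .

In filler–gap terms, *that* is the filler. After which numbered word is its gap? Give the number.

11

'that' is the subject of the clause embedded under 'mention'. It moves to the left edge, and the trace sits right after 'mention':
The person that the technician would claim the nurse will mention ___ would offer the contract to the inspector in October eventually resigned.
'mention' is word 11.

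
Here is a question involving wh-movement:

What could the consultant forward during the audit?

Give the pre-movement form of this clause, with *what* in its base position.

'what' functions as the direct object of 'forward'. Wh-movement fronts it, leaving a gap right after 'forward':
What could the consultant forward ___ during the audit?

The consultant could forward what during the audit.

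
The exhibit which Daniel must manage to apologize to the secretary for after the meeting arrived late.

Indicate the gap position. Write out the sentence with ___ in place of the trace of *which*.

The exhibit which Daniel must manage to apologize to the secretary for ___ after the meeting arrived late.

'which' is the object of the preposition 'for'. The gap is right after 'for'.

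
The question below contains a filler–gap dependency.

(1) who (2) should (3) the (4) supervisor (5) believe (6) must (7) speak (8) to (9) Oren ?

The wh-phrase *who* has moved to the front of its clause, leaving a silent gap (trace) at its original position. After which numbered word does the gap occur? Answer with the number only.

Pre-movement form: The supervisor should believe who must speak to Oren.
The filler 'who' is interpreted as the subject of the clause embedded under 'believe'. Wh-movement fronts it, leaving a gap right after 'believe':
Who should the supervisor believe ___ must speak to Oren?
'believe' is word 5.

5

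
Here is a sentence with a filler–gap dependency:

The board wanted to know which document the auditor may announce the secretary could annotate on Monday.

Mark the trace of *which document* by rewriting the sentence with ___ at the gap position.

Before movement: The auditor may announce the secretary could annotate which document on Monday.
'which document' functions as the direct object of 'annotate'. The gap is right after 'annotate'.

The board wanted to know which document the auditor may announce the secretary could annotate ___ on Monday.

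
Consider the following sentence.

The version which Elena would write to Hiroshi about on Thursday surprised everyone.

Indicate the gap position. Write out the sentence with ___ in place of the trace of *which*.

The version which Elena would write to Hiroshi about ___ on Thursday surprised everyone.

'which' is the object of the preposition 'about'. The gap is right after 'about'.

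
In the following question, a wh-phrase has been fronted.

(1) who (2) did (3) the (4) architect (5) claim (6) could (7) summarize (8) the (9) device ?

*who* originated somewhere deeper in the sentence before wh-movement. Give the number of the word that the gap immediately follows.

Pre-movement form: The architect did claim who could summarize the device.
The filler 'who' is interpreted as the subject of the clause embedded under 'claim'. It moves to the left edge, and the trace sits right after 'claim':
Who did the architect claim ___ could summarize the device?
'claim' is word 5.

5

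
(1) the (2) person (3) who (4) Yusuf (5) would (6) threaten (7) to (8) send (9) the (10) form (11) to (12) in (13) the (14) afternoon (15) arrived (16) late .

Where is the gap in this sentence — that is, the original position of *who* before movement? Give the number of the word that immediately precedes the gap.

11

The filler 'who' is interpreted as the object of the preposition 'to' (recipient of 'send'). It moves to the left edge, and the trace sits right after 'to':
The person who Yusuf would threaten to send the form to ___ in the afternoon arrived late.
'to' is word 11.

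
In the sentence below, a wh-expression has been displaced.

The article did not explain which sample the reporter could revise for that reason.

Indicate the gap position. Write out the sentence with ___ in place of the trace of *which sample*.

The article did not explain which sample the reporter could revise ___ for that reason.

Underlying clause: The reporter could revise which sample for that reason.
'which sample' functions as the direct object of 'revise'. The gap is right after 'revise'.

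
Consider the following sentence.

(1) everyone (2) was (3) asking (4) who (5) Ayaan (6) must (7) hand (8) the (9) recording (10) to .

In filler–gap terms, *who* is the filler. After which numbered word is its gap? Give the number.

Pre-movement form: Ayaan must hand the recording to who.
The filler 'who' is interpreted as the object of the preposition 'to' (recipient of 'hand'). Wh-movement fronts it, leaving a gap right after 'to':
Everyone was asking who Ayaan must hand the recording to ___.
'to' is word 10.

10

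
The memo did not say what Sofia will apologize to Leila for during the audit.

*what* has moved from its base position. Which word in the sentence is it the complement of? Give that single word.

Before movement: Sofia will apologize to Leila for what during the audit.
The filler 'what' is interpreted as the object of the preposition 'for'. Fronting leaves a gap immediately after 'for':
The memo did not say what Sofia will apologize to Leila for ___ during the audit.

for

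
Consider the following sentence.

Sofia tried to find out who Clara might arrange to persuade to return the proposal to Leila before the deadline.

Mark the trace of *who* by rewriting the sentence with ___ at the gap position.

In situ: Clara might arrange to persuade who to return the proposal to Leila before the deadline.
'who' functions as the direct object of 'persuade'. The gap is right after 'persuade'.

Sofia tried to find out who Clara might arrange to persuade ___ to return the proposal to Leila before the deadline.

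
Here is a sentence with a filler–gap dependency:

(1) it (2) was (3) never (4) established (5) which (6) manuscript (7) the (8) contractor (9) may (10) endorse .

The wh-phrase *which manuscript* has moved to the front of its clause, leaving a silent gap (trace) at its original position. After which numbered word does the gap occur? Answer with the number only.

10

Underlying clause: The contractor may endorse which manuscript.
'which manuscript' is the direct object of 'endorse'. Fronting leaves a gap immediately after 'endorse':
It was never established which manuscript the contractor may endorse ___.
'endorse' is word 10.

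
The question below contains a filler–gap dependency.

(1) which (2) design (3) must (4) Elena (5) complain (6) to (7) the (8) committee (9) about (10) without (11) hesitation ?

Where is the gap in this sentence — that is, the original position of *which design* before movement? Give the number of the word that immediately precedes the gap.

Underlying clause: Elena must complain to the committee about which design without hesitation.
The filler 'which design' is interpreted as the object of the preposition 'about'. It moves to the left edge, and the trace sits right after 'about':
Which design must Elena complain to the committee about ___ without hesitation?
'about' is word 9.

9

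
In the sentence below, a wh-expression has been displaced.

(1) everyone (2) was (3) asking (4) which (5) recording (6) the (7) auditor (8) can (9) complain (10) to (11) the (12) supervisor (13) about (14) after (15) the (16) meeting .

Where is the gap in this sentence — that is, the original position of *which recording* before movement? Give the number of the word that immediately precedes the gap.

Before movement: The auditor can complain to the supervisor about which recording after the meeting.
'which recording' functions as the object of the preposition 'about'. Wh-movement fronts it, leaving a gap right after 'about':
Everyone was asking which recording the auditor can complain to the supervisor about ___ after the meeting.
'about' is word 13.

13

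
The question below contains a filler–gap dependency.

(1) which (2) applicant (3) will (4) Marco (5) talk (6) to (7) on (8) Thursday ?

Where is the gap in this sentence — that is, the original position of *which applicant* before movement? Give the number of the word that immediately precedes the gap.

6

Pre-movement form: Marco will talk to which applicant on Thursday.
'which applicant' functions as the object of the preposition 'to'. Fronting leaves a gap immediately after 'to':
Which applicant will Marco talk to ___ on Thursday?
'to' is word 6.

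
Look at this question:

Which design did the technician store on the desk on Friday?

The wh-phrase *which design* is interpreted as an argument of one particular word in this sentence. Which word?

store

Pre-movement form: The technician did store which design on the desk on Friday.
'which design' functions as the direct object of 'store'. Fronting leaves a gap immediately after 'store':
Which design did the technician store ___ on the desk on Friday?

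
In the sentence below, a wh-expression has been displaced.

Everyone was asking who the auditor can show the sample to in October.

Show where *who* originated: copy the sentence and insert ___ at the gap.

Everyone was asking who the auditor can show the sample to ___ in October.

Before movement: The auditor can show the sample to who in October.
'who' functions as the object of the preposition 'to' (recipient of 'show'). The gap is right after 'to'.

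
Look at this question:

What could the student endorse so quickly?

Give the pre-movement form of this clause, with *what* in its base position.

'what' is the direct object of 'endorse'. It moves to the left edge, and the trace sits right after 'endorse':
What could the student endorse ___ so quickly?

The student could endorse what so quickly.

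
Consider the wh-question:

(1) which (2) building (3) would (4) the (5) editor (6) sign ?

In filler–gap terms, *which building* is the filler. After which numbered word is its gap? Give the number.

6

Pre-movement form: The editor would sign which building.
The filler 'which building' is interpreted as the direct object of 'sign'. Fronting leaves a gap immediately after 'sign':
Which building would the editor sign ___?
'sign' is word 6.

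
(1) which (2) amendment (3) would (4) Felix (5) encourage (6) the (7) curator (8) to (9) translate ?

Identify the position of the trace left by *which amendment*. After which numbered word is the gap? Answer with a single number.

In situ: Felix would encourage the curator to translate which amendment.
'which amendment' is the direct object of 'translate'. It moves to the left edge, and the trace sits right after 'translate':
Which amendment would Felix encourage the curator to translate ___?
'translate' is word 9.

9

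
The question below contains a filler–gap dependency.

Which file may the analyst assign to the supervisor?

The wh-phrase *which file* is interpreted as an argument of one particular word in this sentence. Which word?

Pre-movement form: The analyst may assign which file to the supervisor.
'which file' functions as the direct object of 'assign'. It moves to the left edge, and the trace sits right after 'assign':
Which file may the analyst assign ___ to the supervisor?

assign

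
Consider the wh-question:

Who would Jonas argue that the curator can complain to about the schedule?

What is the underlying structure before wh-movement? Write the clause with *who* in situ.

The filler 'who' is interpreted as the object of the preposition 'to'. Fronting leaves a gap immediately after 'to':
Who would Jonas argue that the curator can complain to ___ about the schedule?

Jonas would argue that the curator can complain to who about the schedule.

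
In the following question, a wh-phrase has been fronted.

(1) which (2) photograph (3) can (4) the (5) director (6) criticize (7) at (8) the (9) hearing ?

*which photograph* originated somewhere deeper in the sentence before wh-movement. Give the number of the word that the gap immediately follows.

Underlying clause: The director can criticize which photograph at the hearing.
The filler 'which photograph' is interpreted as the direct object of 'criticize'. It moves to the left edge, and the trace sits right after 'criticize':
Which photograph can the director criticize ___ at the hearing?
'criticize' is word 6.

6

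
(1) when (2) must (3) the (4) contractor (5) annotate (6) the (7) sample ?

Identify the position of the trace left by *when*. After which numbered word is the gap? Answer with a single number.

7

In situ: The contractor must annotate the sample when.
The filler 'when' is interpreted as the temporal adjunct. Wh-movement fronts it, leaving a gap right after 'sample':
When must the contractor annotate the sample ___?
'sample' is word 7.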